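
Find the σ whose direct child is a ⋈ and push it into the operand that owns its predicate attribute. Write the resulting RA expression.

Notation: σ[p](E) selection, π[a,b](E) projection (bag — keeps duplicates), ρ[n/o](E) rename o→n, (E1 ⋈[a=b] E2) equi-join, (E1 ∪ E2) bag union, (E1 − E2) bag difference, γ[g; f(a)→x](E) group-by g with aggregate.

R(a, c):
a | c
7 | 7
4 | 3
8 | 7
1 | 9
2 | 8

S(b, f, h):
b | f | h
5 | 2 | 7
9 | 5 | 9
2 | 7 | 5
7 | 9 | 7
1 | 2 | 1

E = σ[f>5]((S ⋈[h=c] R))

σ filters on f, owned by the left side.
E' = (σ[f>5](S) ⋈[h=c] R)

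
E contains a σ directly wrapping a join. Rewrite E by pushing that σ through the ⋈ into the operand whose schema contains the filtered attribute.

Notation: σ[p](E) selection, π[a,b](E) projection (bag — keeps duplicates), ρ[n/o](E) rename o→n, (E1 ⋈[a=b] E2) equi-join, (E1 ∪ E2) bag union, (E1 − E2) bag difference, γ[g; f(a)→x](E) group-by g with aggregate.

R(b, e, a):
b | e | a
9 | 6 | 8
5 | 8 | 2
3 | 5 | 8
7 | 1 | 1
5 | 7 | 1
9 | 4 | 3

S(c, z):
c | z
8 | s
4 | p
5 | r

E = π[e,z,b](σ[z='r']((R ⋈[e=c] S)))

σ filters on z, owned by the right side.
E' = π[e,z,b]((R ⋈[e=c] σ[z='r'](S)))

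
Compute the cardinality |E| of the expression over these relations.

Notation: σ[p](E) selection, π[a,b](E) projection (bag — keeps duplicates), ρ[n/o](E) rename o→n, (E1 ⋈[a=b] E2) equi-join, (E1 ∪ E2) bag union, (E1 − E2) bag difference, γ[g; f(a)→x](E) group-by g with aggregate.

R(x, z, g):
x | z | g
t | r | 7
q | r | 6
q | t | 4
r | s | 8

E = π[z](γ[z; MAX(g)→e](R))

Stepwise |·|:
  R → 4
  γ[z; MAX(g)→e](R) → 3
  π[z](γ[z; MAX(g)→e](R)) → 3

|E| = 3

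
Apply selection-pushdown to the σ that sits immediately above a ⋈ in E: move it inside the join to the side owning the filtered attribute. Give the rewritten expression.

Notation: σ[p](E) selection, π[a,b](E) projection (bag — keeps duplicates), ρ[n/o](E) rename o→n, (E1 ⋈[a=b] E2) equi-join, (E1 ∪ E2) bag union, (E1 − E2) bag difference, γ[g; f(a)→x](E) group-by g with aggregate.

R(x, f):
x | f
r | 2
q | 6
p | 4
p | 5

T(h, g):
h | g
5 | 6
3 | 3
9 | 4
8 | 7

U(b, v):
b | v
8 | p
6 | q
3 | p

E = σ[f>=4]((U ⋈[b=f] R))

σ filters on f, owned by the right side.
E' = (U ⋈[b=f] σ[f>=4](R))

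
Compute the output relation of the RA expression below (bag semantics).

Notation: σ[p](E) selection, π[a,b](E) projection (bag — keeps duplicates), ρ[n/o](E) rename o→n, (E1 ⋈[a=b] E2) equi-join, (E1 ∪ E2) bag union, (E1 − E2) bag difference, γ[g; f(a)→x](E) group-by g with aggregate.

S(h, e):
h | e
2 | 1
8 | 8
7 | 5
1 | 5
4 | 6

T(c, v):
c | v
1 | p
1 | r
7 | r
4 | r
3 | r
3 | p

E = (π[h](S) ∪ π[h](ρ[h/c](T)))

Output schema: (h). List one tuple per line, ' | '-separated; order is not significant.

Per-node cardinality:
  S → 5
  π[h](S) → 5
  T → 6
  ρ[h/c](T) → 6
  π[h](ρ[h/c](T)) → 6
  (π[h](S) ∪ π[h](ρ[h/c](T))) → 11

== RESULT ==
h
1
1
1
2
3
3
4
4
7
7
8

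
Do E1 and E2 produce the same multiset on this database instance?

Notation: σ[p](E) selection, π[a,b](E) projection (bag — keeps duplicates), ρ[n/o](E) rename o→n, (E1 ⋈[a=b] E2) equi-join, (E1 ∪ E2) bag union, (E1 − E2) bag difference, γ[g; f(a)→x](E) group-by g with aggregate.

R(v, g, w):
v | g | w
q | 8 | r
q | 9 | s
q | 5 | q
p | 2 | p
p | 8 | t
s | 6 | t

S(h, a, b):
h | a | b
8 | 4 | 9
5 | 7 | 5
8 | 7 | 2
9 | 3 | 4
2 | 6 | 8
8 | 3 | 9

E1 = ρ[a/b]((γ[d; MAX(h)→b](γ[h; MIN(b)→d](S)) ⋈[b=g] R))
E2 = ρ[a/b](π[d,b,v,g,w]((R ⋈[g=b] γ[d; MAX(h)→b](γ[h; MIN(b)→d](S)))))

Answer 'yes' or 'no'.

E1 row counts bottom-up:
  S → 6
  γ[h; MIN(b)→d](S) → 4
  γ[d; MAX(h)→b](γ[h; MIN(b)→d](S)) → 4
  R → 6
  (γ[d; MAX(h)→b](γ[h; MIN(b)→d](S)) ⋈[b=g] R) → 5
  ρ[a/b]((γ[d; MAX(h)→b](γ[h; MIN(b)→d](S)) ⋈[b=g] R)) → 5
E2 row counts bottom-up:
  R → 6
  S → 6
  γ[h; MIN(b)→d](S) → 4
  γ[d; MAX(h)→b](γ[h; MIN(b)→d](S)) → 4
  (R ⋈[g=b] γ[d; MAX(h)→b](γ[h; MIN(b)→d](S))) → 5
  π[d,b,v,g,w]((R ⋈[g=b] γ[d; MAX(h)→b](γ[h; MIN(b)→d](S)))) → 5
  ρ[a/b](π[d,b,v,g,w]((R ⋈[g=b] γ[d; MAX(h)→b](γ[h; MIN(b)→d](S))))) → 5

E1 and E2 produce the same multiset:
d | a | v | g | w
2 | 8 | p | 8 | t
2 | 8 | q | 8 | r
4 | 9 | q | 9 | s
5 | 5 | q | 5 | q
8 | 2 | p | 2 | p

yes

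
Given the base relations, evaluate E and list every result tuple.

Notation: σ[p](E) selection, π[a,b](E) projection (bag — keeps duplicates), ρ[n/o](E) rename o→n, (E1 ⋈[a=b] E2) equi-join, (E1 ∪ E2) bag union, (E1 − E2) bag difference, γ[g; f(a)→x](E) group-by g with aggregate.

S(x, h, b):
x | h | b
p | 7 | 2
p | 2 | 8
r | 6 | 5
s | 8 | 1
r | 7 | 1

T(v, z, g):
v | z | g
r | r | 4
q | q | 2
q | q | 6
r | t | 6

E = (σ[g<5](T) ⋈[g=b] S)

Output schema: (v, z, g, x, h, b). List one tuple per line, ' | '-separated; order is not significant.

Stepwise |·|:
  T → 4
  σ[g<5](T) → 2
  S → 5
  (σ[g<5](T) ⋈[g=b] S) → 1

== RESULT ==
v | z | g | x | h | b
q | q | 2 | p | 7 | 2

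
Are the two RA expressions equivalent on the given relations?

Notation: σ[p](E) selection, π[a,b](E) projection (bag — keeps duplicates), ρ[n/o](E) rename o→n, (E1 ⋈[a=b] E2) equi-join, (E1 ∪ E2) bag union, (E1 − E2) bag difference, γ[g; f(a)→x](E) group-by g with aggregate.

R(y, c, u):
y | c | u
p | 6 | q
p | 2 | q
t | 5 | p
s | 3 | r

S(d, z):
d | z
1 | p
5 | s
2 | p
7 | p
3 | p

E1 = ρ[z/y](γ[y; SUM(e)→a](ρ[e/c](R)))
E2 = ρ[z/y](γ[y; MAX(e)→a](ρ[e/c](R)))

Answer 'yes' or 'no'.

E1 subexpression sizes:
  R → 4
  ρ[e/c](R) → 4
  γ[y; SUM(e)→a](ρ[e/c](R)) → 3
  ρ[z/y](γ[y; SUM(e)→a](ρ[e/c](R))) → 3
E2 subexpression sizes:
  R → 4
  ρ[e/c](R) → 4
  γ[y; MAX(e)→a](ρ[e/c](R)) → 3
  ρ[z/y](γ[y; MAX(e)→a](ρ[e/c](R))) → 3

E1 result:
z | a
p | 8
s | 3
t | 5
E2 result:
z | a
p | 6
s | 3
t | 5
Witness: ('p', 6) appears 0× in E1 but 1× in E2.

no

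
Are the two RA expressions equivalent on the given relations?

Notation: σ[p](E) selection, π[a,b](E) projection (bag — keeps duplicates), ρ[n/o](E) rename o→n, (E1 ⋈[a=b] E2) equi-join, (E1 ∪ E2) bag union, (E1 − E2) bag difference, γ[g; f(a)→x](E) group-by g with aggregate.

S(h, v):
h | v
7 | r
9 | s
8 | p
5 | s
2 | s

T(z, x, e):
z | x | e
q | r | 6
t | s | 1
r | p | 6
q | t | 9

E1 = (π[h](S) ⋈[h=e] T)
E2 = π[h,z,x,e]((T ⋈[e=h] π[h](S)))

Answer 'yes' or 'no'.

E1 row counts bottom-up:
  S → 5
  π[h](S) → 5
  T → 4
  (π[h](S) ⋈[h=e] T) → 1
E2 row counts bottom-up:
  T → 4
  S → 5
  π[h](S) → 5
  (T ⋈[e=h] π[h](S)) → 1
  π[h,z,x,e]((T ⋈[e=h] π[h](S))) → 1

E1 and E2 produce the same multiset:
h | z | x | e
9 | q | t | 9

yes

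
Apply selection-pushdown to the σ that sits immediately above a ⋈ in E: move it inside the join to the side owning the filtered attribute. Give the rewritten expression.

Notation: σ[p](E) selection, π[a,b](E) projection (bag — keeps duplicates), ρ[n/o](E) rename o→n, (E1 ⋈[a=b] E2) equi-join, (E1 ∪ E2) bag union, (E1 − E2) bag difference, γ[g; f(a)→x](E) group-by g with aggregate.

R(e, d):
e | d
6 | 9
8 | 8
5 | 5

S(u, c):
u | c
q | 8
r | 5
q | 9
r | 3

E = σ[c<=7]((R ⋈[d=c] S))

σ filters on c, owned by the right side.
E' = (R ⋈[d=c] σ[c<=7](S))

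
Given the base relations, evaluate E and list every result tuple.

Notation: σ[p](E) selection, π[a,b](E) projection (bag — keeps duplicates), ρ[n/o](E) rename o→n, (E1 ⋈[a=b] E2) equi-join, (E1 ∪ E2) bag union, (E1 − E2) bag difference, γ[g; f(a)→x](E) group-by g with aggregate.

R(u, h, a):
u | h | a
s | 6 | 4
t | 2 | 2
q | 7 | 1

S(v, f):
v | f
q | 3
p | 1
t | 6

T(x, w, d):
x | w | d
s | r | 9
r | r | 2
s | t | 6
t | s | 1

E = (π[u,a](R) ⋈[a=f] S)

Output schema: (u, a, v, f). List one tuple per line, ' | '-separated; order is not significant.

Stepwise |·|:
  R → 3
  π[u,a](R) → 3
  S → 3
  (π[u,a](R) ⋈[a=f] S) → 1

== RESULT ==
u | a | v | f
q | 1 | p | 1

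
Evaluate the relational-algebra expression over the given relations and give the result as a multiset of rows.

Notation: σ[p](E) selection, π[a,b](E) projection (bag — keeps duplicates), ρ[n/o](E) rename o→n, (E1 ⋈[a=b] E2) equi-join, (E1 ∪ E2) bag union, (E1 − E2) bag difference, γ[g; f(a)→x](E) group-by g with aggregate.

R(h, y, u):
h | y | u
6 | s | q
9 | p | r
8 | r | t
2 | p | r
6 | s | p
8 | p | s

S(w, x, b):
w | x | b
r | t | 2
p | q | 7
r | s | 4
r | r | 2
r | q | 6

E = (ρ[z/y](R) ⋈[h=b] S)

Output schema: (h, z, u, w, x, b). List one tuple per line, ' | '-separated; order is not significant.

Per-node cardinality:
  R → 6
  ρ[z/y](R) → 6
  S → 5
  (ρ[z/y](R) ⋈[h=b] S) → 4

== RESULT ==
h | z | u | w | x | b
2 | p | r | r | r | 2
2 | p | r | r | t | 2
6 | s | p | r | q | 6
6 | s | q | r | q | 6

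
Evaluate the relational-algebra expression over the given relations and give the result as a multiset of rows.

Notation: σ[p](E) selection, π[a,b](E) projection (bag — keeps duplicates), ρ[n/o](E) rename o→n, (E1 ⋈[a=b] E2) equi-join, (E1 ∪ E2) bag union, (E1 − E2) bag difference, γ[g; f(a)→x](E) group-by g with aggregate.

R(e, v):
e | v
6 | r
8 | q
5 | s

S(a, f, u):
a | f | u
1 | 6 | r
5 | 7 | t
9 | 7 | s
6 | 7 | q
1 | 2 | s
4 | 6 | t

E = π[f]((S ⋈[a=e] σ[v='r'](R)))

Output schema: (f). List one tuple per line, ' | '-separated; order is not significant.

Per-node cardinality:
  S → 6
  R → 3
  σ[v='r'](R) → 1
  (S ⋈[a=e] σ[v='r'](R)) → 1
  π[f]((S ⋈[a=e] σ[v='r'](R))) → 1

== RESULT ==
f
7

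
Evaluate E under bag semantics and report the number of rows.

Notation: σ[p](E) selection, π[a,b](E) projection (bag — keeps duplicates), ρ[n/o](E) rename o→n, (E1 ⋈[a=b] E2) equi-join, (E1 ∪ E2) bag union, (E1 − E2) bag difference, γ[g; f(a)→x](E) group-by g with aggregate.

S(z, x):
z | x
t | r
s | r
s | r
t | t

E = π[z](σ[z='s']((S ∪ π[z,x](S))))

Subexpression sizes:
  S → 4
  S → 4
  π[z,x](S) → 4
  (S ∪ π[z,x](S)) → 8
  σ[z='s']((S ∪ π[z,x](S))) → 4
  π[z](σ[z='s']((S ∪ π[z,x](S)))) → 4

|E| = 4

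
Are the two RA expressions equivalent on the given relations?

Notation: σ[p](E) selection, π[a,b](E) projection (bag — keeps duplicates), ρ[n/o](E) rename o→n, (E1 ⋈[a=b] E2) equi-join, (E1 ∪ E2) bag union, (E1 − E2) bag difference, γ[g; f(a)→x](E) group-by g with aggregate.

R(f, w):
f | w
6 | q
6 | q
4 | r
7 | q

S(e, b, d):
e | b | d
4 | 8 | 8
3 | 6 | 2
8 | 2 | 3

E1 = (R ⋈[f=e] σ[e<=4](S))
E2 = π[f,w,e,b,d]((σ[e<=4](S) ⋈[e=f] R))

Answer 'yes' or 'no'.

E1 row counts bottom-up:
  R → 4
  S → 3
  σ[e<=4](S) → 2
  (R ⋈[f=e] σ[e<=4](S)) → 1
E2 row counts bottom-up:
  S → 3
  σ[e<=4](S) → 2
  R → 4
  (σ[e<=4](S) ⋈[e=f] R) → 1
  π[f,w,e,b,d]((σ[e<=4](S) ⋈[e=f] R)) → 1

E1 and E2 produce the same multiset:
f | w | e | b | d
4 | r | 4 | 8 | 8

yes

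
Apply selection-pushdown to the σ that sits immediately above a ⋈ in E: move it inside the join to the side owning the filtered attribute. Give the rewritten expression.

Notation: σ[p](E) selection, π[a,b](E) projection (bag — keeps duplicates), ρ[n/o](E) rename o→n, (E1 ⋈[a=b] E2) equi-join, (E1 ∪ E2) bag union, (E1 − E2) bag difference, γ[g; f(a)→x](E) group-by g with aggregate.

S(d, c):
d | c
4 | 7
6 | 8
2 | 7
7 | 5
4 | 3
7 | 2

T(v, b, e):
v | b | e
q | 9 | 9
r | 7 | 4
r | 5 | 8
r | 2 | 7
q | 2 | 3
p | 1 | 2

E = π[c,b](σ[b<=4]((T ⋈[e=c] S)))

σ filters on b, owned by the left side.
E' = π[c,b]((σ[b<=4](T) ⋈[e=c] S))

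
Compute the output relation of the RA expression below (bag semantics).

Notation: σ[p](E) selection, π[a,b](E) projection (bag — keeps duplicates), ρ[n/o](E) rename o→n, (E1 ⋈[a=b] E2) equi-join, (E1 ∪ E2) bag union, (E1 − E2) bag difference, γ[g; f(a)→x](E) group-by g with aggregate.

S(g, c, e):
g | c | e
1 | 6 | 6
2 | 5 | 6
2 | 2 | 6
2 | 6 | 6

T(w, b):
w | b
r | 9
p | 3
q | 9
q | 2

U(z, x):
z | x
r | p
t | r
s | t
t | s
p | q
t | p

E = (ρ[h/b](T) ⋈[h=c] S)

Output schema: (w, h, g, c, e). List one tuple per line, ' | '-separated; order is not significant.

Stepwise |·|:
  T → 4
  ρ[h/b](T) → 4
  S → 4
  (ρ[h/b](T) ⋈[h=c] S) → 1

== RESULT ==
w | h | g | c | e
q | 2 | 2 | 2 | 6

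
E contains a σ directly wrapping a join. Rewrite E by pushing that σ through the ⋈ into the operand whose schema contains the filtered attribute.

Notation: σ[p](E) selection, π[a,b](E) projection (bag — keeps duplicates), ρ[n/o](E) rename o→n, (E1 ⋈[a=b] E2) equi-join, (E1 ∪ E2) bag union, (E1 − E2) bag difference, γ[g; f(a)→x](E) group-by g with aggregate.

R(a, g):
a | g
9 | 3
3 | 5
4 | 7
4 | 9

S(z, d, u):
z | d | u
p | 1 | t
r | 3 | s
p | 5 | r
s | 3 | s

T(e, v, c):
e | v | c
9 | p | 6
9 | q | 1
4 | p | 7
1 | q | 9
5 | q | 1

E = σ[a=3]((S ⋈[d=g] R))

σ filters on a, owned by the right side.
E' = (S ⋈[d=g] σ[a=3](R))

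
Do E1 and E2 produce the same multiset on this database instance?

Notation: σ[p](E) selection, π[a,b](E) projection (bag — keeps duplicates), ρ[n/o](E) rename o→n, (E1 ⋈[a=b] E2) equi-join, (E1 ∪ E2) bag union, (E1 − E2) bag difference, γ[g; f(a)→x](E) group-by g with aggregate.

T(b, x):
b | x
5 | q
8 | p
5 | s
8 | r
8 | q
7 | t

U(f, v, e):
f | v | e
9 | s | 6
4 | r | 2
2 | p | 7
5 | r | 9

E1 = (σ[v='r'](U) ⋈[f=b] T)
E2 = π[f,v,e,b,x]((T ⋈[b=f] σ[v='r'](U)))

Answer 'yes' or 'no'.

E1 row counts bottom-up:
  U → 4
  σ[v='r'](U) → 2
  T → 6
  (σ[v='r'](U) ⋈[f=b] T) → 2
E2 row counts bottom-up:
  T → 6
  U → 4
  σ[v='r'](U) → 2
  (T ⋈[b=f] σ[v='r'](U)) → 2
  π[f,v,e,b,x]((T ⋈[b=f] σ[v='r'](U))) → 2

E1 and E2 produce the same multiset:
f | v | e | b | x
5 | r | 9 | 5 | q
5 | r | 9 | 5 | s

yes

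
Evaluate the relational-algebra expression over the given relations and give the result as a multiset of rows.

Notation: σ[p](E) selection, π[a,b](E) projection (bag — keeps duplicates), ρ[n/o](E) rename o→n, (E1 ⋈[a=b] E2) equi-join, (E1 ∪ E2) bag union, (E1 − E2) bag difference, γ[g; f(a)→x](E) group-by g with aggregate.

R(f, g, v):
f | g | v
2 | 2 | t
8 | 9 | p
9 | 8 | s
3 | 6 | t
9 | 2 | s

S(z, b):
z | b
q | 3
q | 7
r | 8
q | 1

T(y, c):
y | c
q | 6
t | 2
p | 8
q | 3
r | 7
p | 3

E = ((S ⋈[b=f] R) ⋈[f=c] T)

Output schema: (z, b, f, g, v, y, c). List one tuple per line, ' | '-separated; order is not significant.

Row counts bottom-up:
  S → 4
  R → 5
  (S ⋈[b=f] R) → 2
  T → 6
  ((S ⋈[b=f] R) ⋈[f=c] T) → 3

== RESULT ==
z | b | f | g | v | y | c
q | 3 | 3 | 6 | t | p | 3
q | 3 | 3 | 6 | t | q | 3
r | 8 | 8 | 9 | p | p | 8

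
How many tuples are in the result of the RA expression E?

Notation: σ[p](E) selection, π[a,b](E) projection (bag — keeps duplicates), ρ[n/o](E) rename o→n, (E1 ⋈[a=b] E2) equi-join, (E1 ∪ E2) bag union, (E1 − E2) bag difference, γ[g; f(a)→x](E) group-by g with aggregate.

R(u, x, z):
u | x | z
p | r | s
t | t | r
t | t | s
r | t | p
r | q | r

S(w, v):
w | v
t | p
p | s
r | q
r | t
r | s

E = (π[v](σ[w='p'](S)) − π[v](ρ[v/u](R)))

Stepwise |·|:
  S → 5
  σ[w='p'](S) → 1
  π[v](σ[w='p'](S)) → 1
  R → 5
  ρ[v/u](R) → 5
  π[v](ρ[v/u](R)) → 5
  (π[v](σ[w='p'](S)) − π[v](ρ[v/u](R))) → 1

|E| = 1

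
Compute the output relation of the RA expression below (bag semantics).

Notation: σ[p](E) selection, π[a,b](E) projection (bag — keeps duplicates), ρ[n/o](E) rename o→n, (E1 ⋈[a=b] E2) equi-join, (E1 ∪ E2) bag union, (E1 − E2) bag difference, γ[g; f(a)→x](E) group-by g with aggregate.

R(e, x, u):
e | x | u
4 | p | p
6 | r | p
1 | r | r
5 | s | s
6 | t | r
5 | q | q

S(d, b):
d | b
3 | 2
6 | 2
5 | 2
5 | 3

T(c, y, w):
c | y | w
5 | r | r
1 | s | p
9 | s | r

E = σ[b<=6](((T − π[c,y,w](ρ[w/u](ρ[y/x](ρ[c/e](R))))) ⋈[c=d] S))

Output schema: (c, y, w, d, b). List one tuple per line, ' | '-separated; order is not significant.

Row counts bottom-up:
  T → 3
  R → 6
  ρ[c/e](R) → 6
  ρ[y/x](ρ[c/e](R)) → 6
  ρ[w/u](ρ[y/x](ρ[c/e](R))) → 6
  π[c,y,w](ρ[w/u](ρ[y/x](ρ[c/e](R)))) → 6
  (T − π[c,y,w](ρ[w/u](ρ[y/x](ρ[c/e](R))))) → 3
  S → 4
  ((T − π[c,y,w](ρ[w/u](ρ[y/x](ρ[c/e](R))))) ⋈[c=d] S) → 2
  σ[b<=6](((T − π[c,y,w](ρ[w/u](ρ[y/x](ρ[c/e](R))))) ⋈[c=d] S)) → 2

== RESULT ==
c | y | w | d | b
5 | r | r | 5 | 2
5 | r | r | 5 | 3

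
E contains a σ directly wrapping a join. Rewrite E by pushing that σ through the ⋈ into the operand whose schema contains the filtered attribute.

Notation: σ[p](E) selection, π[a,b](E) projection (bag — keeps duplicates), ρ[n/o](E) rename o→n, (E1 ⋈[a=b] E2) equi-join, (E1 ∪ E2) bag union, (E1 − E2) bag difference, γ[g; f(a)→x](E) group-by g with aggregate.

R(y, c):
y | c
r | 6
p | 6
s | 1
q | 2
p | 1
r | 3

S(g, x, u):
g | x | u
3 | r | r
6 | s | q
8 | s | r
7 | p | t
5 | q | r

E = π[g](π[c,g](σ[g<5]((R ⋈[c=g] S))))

σ filters on g, owned by the right side.
E' = π[g](π[c,g]((R ⋈[c=g] σ[g<5](S))))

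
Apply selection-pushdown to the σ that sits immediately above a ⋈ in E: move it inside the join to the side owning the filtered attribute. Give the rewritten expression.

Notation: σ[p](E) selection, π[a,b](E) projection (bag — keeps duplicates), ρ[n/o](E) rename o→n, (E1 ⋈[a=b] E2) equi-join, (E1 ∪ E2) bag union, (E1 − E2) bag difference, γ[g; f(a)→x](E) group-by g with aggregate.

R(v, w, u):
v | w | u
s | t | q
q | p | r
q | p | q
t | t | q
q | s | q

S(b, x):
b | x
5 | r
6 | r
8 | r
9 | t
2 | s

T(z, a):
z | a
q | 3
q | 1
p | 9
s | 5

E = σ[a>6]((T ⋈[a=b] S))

σ filters on a, owned by the left side.
E' = (σ[a>6](T) ⋈[a=b] S)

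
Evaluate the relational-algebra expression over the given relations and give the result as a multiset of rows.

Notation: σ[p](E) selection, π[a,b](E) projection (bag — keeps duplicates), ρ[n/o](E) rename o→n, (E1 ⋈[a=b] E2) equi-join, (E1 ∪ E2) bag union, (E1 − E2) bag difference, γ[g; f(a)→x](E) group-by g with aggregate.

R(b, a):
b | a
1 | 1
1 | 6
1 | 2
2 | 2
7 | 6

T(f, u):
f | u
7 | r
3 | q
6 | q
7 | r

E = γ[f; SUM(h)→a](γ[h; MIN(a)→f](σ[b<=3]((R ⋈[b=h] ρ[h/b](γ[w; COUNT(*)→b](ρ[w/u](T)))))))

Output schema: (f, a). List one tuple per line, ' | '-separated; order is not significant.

Per-node cardinality:
  R → 5
  T → 4
  ρ[w/u](T) → 4
  γ[w; COUNT(*)→b](ρ[w/u](T)) → 2
  ρ[h/b](γ[w; COUNT(*)→b](ρ[w/u](T))) → 2
  (R ⋈[b=h] ρ[h/b](γ[w; COUNT(*)→b](ρ[w/u](T)))) → 2
  σ[b<=3]((R ⋈[b=h] ρ[h/b](γ[w; COUNT(*)→b](ρ[w/u](T))))) → 2
  γ[h; MIN(a)→f](σ[b<=3]((R ⋈[b=h] ρ[h/b](γ[w; COUNT(*)→b](ρ[w/u](T)))))) → 1
  γ[f; SUM(h)→a](γ[h; MIN(a)→f](σ[b<=3]((R ⋈[b=h] ρ[h/b](γ[w; COUNT(*)→b](ρ[w/u](T))))))) → 1

== RESULT ==
f | a
2 | 2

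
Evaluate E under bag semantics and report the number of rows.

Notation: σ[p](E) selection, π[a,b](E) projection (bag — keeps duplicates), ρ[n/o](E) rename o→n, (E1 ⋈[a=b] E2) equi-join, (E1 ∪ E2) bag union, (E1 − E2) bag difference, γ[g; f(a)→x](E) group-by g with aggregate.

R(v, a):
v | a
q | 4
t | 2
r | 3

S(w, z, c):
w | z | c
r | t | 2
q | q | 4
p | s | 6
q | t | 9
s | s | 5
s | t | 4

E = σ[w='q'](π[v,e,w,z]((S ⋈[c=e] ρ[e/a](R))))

Row counts bottom-up:
  S → 6
  R → 3
  ρ[e/a](R) → 3
  (S ⋈[c=e] ρ[e/a](R)) → 3
  π[v,e,w,z]((S ⋈[c=e] ρ[e/a](R))) → 3
  σ[w='q'](π[v,e,w,z]((S ⋈[c=e] ρ[e/a](R)))) → 1

|E| = 1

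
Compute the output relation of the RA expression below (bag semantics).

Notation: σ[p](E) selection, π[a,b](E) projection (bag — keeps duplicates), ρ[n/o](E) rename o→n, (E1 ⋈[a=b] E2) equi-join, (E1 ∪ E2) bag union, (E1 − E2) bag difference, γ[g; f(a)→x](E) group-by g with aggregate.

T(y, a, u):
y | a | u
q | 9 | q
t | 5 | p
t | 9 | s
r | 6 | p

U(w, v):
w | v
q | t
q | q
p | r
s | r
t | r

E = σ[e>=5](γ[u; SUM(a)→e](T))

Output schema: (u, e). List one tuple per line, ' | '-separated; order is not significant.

Per-node cardinality:
  T → 4
  γ[u; SUM(a)→e](T) → 3
  σ[e>=5](γ[u; SUM(a)→e](T)) → 3

== RESULT ==
u | e
p | 11
q | 9
s | 9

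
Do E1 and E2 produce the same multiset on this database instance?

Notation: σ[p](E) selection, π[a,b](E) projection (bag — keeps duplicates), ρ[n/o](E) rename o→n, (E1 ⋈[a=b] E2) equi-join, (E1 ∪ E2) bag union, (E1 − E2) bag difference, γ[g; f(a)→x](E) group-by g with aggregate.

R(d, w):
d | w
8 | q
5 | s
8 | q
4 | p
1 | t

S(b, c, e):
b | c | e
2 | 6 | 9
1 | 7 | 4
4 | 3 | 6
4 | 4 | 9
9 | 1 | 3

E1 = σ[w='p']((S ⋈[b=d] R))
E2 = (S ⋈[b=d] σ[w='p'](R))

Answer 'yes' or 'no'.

E1 per-node cardinality:
  S → 5
  R → 5
  (S ⋈[b=d] R) → 3
  σ[w='p']((S ⋈[b=d] R)) → 2
E2 per-node cardinality:
  S → 5
  R → 5
  σ[w='p'](R) → 1
  (S ⋈[b=d] σ[w='p'](R)) → 2

E1 and E2 produce the same multiset:
b | c | e | d | w
4 | 3 | 6 | 4 | p
4 | 4 | 9 | 4 | p

yes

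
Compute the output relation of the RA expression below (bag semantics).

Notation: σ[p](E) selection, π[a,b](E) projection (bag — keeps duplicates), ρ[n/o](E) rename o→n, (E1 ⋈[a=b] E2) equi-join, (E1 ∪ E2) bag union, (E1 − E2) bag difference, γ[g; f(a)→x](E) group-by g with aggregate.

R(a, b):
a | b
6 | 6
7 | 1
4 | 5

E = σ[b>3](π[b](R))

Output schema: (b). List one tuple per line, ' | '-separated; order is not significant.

Row counts bottom-up:
  R → 3
  π[b](R) → 3
  σ[b>3](π[b](R)) → 2

== RESULT ==
b
5
6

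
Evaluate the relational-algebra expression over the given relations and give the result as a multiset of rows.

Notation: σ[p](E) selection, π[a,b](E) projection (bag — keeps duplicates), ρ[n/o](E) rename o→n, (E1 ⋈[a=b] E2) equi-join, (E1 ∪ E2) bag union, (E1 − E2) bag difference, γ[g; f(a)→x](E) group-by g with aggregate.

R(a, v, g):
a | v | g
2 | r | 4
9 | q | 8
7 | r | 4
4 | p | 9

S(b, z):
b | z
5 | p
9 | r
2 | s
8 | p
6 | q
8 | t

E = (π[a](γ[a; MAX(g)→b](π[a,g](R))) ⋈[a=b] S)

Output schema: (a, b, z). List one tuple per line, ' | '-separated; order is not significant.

Row counts bottom-up:
  R → 4
  π[a,g](R) → 4
  γ[a; MAX(g)→b](π[a,g](R)) → 4
  π[a](γ[a; MAX(g)→b](π[a,g](R))) → 4
  S → 6
  (π[a](γ[a; MAX(g)→b](π[a,g](R))) ⋈[a=b] S) → 2

== RESULT ==
a | b | z
2 | 2 | s
9 | 9 | r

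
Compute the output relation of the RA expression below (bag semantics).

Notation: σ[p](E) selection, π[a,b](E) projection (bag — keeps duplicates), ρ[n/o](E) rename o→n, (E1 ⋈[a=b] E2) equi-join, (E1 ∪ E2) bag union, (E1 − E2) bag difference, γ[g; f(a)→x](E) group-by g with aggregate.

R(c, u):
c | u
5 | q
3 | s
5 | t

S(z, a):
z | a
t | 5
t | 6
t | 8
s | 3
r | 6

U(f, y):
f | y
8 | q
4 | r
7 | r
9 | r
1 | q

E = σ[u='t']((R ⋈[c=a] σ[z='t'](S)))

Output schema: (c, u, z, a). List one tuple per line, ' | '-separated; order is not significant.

Row counts bottom-up:
  R → 3
  S → 5
  σ[z='t'](S) → 3
  (R ⋈[c=a] σ[z='t'](S)) → 2
  σ[u='t']((R ⋈[c=a] σ[z='t'](S))) → 1

== RESULT ==
c | u | z | a
5 | t | t | 5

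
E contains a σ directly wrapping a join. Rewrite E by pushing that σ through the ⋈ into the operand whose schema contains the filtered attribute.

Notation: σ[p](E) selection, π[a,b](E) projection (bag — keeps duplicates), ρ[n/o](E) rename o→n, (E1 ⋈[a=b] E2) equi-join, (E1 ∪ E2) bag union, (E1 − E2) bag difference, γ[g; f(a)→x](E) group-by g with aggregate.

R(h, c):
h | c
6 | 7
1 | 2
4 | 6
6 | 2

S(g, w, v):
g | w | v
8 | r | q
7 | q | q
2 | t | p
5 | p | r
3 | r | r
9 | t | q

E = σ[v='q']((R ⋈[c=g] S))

σ filters on v, owned by the right side.
E' = (R ⋈[c=g] σ[v='q'](S))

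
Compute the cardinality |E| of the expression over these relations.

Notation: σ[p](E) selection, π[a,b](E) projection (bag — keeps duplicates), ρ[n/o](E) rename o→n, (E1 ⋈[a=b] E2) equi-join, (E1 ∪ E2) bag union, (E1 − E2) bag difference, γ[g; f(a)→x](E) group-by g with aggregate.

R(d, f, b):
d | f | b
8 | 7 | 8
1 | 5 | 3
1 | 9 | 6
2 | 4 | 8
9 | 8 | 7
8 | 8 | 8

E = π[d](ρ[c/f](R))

Subexpression sizes:
  R → 6
  ρ[c/f](R) → 6
  π[d](ρ[c/f](R)) → 6

|E| = 6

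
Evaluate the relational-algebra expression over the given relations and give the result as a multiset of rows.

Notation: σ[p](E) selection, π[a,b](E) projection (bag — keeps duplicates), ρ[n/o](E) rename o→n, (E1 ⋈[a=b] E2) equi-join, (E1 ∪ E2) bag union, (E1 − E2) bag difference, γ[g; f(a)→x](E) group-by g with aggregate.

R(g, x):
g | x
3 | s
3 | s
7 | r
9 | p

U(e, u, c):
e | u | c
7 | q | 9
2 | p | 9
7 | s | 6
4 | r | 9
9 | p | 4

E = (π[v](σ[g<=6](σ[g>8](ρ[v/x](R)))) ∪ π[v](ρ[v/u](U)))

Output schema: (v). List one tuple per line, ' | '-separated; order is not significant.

Per-node cardinality:
  R → 4
  ρ[v/x](R) → 4
  σ[g>8](ρ[v/x](R)) → 1
  σ[g<=6](σ[g>8](ρ[v/x](R))) → 0
  π[v](σ[g<=6](σ[g>8](ρ[v/x](R)))) → 0
  U → 5
  ρ[v/u](U) → 5
  π[v](ρ[v/u](U)) → 5
  (π[v](σ[g<=6](σ[g>8](ρ[v/x](R)))) ∪ π[v](ρ[v/u](U))) → 5

== RESULT ==
v
p
p
q
r
s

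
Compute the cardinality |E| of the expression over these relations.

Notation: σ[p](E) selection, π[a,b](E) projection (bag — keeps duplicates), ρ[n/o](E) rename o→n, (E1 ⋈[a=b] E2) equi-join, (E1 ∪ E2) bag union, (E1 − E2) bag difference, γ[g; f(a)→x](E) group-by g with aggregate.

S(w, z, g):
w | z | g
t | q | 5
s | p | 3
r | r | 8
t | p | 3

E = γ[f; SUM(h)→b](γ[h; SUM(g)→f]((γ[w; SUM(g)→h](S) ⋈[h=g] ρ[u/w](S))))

Stepwise |·|:
  S → 4
  γ[w; SUM(g)→h](S) → 3
  S → 4
  ρ[u/w](S) → 4
  (γ[w; SUM(g)→h](S) ⋈[h=g] ρ[u/w](S)) → 4
  γ[h; SUM(g)→f]((γ[w; SUM(g)→h](S) ⋈[h=g] ρ[u/w](S))) → 2
  γ[f; SUM(h)→b](γ[h; SUM(g)→f]((γ[w; SUM(g)→h](S) ⋈[h=g] ρ[u/w](S)))) → 2

|E| = 2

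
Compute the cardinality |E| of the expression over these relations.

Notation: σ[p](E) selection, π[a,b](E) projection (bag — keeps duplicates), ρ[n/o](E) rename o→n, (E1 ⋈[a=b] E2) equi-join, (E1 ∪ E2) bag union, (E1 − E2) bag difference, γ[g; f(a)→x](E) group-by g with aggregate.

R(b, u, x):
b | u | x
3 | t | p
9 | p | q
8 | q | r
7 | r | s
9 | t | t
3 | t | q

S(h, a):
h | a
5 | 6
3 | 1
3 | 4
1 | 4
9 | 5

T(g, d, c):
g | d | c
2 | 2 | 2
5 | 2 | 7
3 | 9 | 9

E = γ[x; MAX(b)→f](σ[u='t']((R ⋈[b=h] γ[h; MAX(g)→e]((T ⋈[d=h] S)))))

Per-node cardinality:
  R → 6
  T → 3
  S → 5
  (T ⋈[d=h] S) → 1
  γ[h; MAX(g)→e]((T ⋈[d=h] S)) → 1
  (R ⋈[b=h] γ[h; MAX(g)→e]((T ⋈[d=h] S))) → 2
  σ[u='t']((R ⋈[b=h] γ[h; MAX(g)→e]((T ⋈[d=h] S)))) → 1
  γ[x; MAX(b)→f](σ[u='t']((R ⋈[b=h] γ[h; MAX(g)→e]((T ⋈[d=h] S))))) → 1

|E| = 1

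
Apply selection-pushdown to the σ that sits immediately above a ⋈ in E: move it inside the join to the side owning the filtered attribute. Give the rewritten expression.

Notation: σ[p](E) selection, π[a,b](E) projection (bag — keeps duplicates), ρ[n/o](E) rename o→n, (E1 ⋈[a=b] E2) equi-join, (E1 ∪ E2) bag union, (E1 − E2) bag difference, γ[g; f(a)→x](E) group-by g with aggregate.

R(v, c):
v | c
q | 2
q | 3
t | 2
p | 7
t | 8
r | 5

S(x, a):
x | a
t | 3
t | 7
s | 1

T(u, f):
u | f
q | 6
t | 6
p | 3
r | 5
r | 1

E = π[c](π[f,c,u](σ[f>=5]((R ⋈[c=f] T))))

σ filters on f, owned by the right side.
E' = π[c](π[f,c,u]((R ⋈[c=f] σ[f>=5](T))))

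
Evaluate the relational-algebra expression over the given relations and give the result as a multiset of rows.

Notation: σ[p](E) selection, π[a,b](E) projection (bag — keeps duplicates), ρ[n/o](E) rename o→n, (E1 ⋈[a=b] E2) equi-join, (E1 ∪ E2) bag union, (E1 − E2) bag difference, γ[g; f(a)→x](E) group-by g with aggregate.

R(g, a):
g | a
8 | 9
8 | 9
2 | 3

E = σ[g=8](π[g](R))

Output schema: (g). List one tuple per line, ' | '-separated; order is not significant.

Per-node cardinality:
  R → 3
  π[g](R) → 3
  σ[g=8](π[g](R)) → 2

== RESULT ==
g
8
8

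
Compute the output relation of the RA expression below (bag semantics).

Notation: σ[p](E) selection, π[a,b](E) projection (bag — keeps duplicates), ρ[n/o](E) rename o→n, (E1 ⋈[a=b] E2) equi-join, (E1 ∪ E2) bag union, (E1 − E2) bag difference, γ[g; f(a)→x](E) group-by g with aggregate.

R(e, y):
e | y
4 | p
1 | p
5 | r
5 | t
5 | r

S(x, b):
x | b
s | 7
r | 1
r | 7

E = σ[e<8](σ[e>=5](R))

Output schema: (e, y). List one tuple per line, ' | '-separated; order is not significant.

Row counts bottom-up:
  R → 5
  σ[e>=5](R) → 3
  σ[e<8](σ[e>=5](R)) → 3

== RESULT ==
e | y
5 | r
5 | r
5 | t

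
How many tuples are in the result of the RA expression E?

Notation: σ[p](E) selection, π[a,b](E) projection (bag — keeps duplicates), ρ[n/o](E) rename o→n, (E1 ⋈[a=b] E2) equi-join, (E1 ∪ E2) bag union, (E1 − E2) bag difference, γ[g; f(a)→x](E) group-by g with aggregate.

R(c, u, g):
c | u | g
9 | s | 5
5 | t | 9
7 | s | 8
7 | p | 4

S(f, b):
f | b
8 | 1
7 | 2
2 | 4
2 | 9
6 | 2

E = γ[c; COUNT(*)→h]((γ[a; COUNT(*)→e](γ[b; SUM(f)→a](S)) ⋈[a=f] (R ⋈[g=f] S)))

Subexpression sizes:
  S → 5
  γ[b; SUM(f)→a](S) → 4
  γ[a; COUNT(*)→e](γ[b; SUM(f)→a](S)) → 3
  R → 4
  S → 5
  (R ⋈[g=f] S) → 1
  (γ[a; COUNT(*)→e](γ[b; SUM(f)→a](S)) ⋈[a=f] (R ⋈[g=f] S)) → 1
  γ[c; COUNT(*)→h]((γ[a; COUNT(*)→e](γ[b; SUM(f)→a](S)) ⋈[a=f] (R ⋈[g=f] S))) → 1

|E| = 1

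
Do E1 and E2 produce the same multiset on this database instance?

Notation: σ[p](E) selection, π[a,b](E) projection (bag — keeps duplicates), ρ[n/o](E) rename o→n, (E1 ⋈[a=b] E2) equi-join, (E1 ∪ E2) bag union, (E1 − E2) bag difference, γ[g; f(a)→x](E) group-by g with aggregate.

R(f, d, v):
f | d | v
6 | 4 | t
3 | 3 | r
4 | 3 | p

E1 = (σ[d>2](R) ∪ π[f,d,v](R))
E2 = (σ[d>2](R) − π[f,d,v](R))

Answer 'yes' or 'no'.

E1 per-node cardinality:
  R → 3
  σ[d>2](R) → 3
  R → 3
  π[f,d,v](R) → 3
  (σ[d>2](R) ∪ π[f,d,v](R)) → 6
E2 per-node cardinality:
  R → 3
  σ[d>2](R) → 3
  R → 3
  π[f,d,v](R) → 3
  (σ[d>2](R) − π[f,d,v](R)) → 0

E1 result:
f | d | v
3 | 3 | r
3 | 3 | r
4 | 3 | p
4 | 3 | p
6 | 4 | t
6 | 4 | t
E2 result:
f | d | v
(0 rows)
Witness: (3, 3, 'r') appears 2× in E1 but 0× in E2.

no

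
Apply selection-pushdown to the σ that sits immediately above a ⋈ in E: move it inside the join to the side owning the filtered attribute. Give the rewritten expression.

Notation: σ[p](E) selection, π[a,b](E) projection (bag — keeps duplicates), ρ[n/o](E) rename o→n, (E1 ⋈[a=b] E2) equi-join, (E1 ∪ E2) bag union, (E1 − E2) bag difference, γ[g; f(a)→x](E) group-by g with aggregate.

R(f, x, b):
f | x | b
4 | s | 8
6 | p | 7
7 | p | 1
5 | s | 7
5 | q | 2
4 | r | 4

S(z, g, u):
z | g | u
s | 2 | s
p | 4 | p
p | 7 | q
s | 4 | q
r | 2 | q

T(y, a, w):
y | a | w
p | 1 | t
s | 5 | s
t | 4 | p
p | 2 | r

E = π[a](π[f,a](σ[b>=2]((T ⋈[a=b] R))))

σ filters on b, owned by the right side.
E' = π[a](π[f,a]((T ⋈[a=b] σ[b>=2](R))))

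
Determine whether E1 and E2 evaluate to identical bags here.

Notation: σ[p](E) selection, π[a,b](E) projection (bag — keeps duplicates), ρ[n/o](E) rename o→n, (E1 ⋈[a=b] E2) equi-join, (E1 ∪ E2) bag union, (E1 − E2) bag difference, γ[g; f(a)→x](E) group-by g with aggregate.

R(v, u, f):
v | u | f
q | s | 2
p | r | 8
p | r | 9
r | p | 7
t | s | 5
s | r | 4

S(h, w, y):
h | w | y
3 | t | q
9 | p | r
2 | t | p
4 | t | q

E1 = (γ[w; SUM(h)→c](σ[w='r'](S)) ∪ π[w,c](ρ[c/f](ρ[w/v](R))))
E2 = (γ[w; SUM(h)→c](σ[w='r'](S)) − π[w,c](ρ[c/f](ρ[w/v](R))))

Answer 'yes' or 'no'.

E1 stepwise |·|:
  S → 4
  σ[w='r'](S) → 0
  γ[w; SUM(h)→c](σ[w='r'](S)) → 0
  R → 6
  ρ[w/v](R) → 6
  ρ[c/f](ρ[w/v](R)) → 6
  π[w,c](ρ[c/f](ρ[w/v](R))) → 6
  (γ[w; SUM(h)→c](σ[w='r'](S)) ∪ π[w,c](ρ[c/f](ρ[w/v](R)))) → 6
E2 stepwise |·|:
  S → 4
  σ[w='r'](S) → 0
  γ[w; SUM(h)→c](σ[w='r'](S)) → 0
  R → 6
  ρ[w/v](R) → 6
  ρ[c/f](ρ[w/v](R)) → 6
  π[w,c](ρ[c/f](ρ[w/v](R))) → 6
  (γ[w; SUM(h)→c](σ[w='r'](S)) − π[w,c](ρ[c/f](ρ[w/v](R)))) → 0

E1 result:
w | c
p | 8
p | 9
q | 2
r | 7
s | 4
t | 5
E2 result:
w | c
(0 rows)
Witness: ('r', 7) appears 1× in E1 but 0× in E2.

no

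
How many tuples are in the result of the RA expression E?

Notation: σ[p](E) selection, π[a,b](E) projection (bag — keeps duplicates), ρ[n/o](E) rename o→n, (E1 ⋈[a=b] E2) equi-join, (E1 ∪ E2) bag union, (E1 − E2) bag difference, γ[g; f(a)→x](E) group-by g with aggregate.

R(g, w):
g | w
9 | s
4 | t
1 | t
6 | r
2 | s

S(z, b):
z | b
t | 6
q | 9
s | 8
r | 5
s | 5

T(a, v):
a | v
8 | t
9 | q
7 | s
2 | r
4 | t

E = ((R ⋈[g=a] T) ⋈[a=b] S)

Subexpression sizes:
  R → 5
  T → 5
  (R ⋈[g=a] T) → 3
  S → 5
  ((R ⋈[g=a] T) ⋈[a=b] S) → 1

|E| = 1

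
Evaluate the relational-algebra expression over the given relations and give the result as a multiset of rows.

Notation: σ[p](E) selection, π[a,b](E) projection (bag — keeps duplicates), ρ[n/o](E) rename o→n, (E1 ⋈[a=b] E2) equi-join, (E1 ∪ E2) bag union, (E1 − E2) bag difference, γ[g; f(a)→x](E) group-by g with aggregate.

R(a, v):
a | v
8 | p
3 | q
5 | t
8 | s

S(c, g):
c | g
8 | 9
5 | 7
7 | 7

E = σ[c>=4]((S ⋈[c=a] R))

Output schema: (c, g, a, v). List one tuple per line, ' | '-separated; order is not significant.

Row counts bottom-up:
  S → 3
  R → 4
  (S ⋈[c=a] R) → 3
  σ[c>=4]((S ⋈[c=a] R)) → 3

== RESULT ==
c | g | a | v
5 | 7 | 5 | t
8 | 9 | 8 | p
8 | 9 | 8 | s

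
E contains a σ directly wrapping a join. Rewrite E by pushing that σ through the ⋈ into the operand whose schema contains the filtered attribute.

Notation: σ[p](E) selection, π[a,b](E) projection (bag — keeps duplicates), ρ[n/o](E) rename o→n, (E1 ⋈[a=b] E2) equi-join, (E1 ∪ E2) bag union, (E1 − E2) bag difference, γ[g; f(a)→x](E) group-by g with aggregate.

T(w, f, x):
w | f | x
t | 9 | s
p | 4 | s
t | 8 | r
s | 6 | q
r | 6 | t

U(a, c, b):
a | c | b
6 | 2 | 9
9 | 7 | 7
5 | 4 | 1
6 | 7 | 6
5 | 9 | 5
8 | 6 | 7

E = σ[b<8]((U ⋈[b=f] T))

σ filters on b, owned by the left side.
E' = (σ[b<8](U) ⋈[b=f] T)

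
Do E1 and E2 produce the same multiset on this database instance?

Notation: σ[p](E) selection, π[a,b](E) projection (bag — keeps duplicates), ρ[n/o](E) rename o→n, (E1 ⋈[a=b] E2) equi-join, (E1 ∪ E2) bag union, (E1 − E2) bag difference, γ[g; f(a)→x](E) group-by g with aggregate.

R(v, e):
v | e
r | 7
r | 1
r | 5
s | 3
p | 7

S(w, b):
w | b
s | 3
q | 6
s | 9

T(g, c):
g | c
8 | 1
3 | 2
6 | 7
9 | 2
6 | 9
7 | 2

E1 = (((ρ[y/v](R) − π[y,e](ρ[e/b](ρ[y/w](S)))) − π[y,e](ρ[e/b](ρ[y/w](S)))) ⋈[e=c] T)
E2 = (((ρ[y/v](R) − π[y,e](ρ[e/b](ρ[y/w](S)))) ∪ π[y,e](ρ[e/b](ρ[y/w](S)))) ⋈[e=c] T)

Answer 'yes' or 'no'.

E1 row counts bottom-up:
  R → 5
  ρ[y/v](R) → 5
  S → 3
  ρ[y/w](S) → 3
  ρ[e/b](ρ[y/w](S)) → 3
  π[y,e](ρ[e/b](ρ[y/w](S))) → 3
  (ρ[y/v](R) − π[y,e](ρ[e/b](ρ[y/w](S)))) → 4
  S → 3
  ρ[y/w](S) → 3
  ρ[e/b](ρ[y/w](S)) → 3
  π[y,e](ρ[e/b](ρ[y/w](S))) → 3
  ((ρ[y/v](R) − π[y,e](ρ[e/b](ρ[y/w](S)))) − π[y,e](ρ[e/b](ρ[y/w](S)))) → 4
  T → 6
  (((ρ[y/v](R) − π[y,e](ρ[e/b](ρ[y/w](S)))) − π[y,e](ρ[e/b](ρ[y/w](S)))) ⋈[e=c] T) → 3
E2 row counts bottom-up:
  R → 5
  ρ[y/v](R) → 5
  S → 3
  ρ[y/w](S) → 3
  ρ[e/b](ρ[y/w](S)) → 3
  π[y,e](ρ[e/b](ρ[y/w](S))) → 3
  (ρ[y/v](R) − π[y,e](ρ[e/b](ρ[y/w](S)))) → 4
  S → 3
  ρ[y/w](S) → 3
  ρ[e/b](ρ[y/w](S)) → 3
  π[y,e](ρ[e/b](ρ[y/w](S))) → 3
  ((ρ[y/v](R) − π[y,e](ρ[e/b](ρ[y/w](S)))) ∪ π[y,e](ρ[e/b](ρ[y/w](S)))) → 7
  T → 6
  (((ρ[y/v](R) − π[y,e](ρ[e/b](ρ[y/w](S)))) ∪ π[y,e](ρ[e/b](ρ[y/w](S)))) ⋈[e=c] T) → 4

E1 result:
y | e | g | c
p | 7 | 6 | 7
r | 1 | 8 | 1
r | 7 | 6 | 7
E2 result:
y | e | g | c
p | 7 | 6 | 7
r | 1 | 8 | 1
r | 7 | 6 | 7
s | 9 | 6 | 9
Witness: ('s', 9, 6, 9) appears 0× in E1 but 1× in E2.

no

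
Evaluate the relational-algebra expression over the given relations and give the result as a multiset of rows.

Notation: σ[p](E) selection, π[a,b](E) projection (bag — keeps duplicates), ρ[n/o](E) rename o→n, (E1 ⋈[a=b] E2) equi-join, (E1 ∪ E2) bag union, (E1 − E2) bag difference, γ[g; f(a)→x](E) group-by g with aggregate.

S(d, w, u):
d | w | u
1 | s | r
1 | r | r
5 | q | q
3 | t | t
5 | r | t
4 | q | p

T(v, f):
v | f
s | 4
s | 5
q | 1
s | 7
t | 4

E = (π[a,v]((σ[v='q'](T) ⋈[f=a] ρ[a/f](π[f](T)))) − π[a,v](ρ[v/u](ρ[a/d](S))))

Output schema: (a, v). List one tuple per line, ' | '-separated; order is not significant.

Per-node cardinality:
  T → 5
  σ[v='q'](T) → 1
  T → 5
  π[f](T) → 5
  ρ[a/f](π[f](T)) → 5
  (σ[v='q'](T) ⋈[f=a] ρ[a/f](π[f](T))) → 1
  π[a,v]((σ[v='q'](T) ⋈[f=a] ρ[a/f](π[f](T)))) → 1
  S → 6
  ρ[a/d](S) → 6
  ρ[v/u](ρ[a/d](S)) → 6
  π[a,v](ρ[v/u](ρ[a/d](S))) → 6
  (π[a,v]((σ[v='q'](T) ⋈[f=a] ρ[a/f](π[f](T)))) − π[a,v](ρ[v/u](ρ[a/d](S)))) → 1

== RESULT ==
a | v
1 | q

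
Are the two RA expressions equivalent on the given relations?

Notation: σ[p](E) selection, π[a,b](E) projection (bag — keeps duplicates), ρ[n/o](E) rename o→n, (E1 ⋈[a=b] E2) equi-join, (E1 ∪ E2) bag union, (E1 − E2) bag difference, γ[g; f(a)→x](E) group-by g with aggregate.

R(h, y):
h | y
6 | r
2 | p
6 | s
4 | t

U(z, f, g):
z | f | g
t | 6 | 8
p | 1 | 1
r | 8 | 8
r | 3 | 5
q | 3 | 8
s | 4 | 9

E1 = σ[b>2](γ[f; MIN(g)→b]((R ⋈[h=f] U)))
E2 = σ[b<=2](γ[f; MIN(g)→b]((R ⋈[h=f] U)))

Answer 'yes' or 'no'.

E1 row counts bottom-up:
  R → 4
  U → 6
  (R ⋈[h=f] U) → 3
  γ[f; MIN(g)→b]((R ⋈[h=f] U)) → 2
  σ[b>2](γ[f; MIN(g)→b]((R ⋈[h=f] U))) → 2
E2 row counts bottom-up:
  R → 4
  U → 6
  (R ⋈[h=f] U) → 3
  γ[f; MIN(g)→b]((R ⋈[h=f] U)) → 2
  σ[b<=2](γ[f; MIN(g)→b]((R ⋈[h=f] U))) → 0

E1 result:
f | b
4 | 9
6 | 8
E2 result:
f | b
(0 rows)
Witness: (4, 9) appears 1× in E1 but 0× in E2.

no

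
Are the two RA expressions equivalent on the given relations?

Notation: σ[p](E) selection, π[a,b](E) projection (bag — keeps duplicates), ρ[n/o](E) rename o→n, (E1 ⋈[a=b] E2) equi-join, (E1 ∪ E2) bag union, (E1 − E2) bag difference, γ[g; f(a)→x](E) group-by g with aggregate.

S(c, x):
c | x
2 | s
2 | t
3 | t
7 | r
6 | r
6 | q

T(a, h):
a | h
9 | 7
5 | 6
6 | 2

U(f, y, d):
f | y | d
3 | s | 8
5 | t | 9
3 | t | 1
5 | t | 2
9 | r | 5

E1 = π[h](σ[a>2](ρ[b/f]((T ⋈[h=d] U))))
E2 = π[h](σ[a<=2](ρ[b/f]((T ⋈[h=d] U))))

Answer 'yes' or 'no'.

E1 per-node cardinality:
  T → 3
  U → 5
  (T ⋈[h=d] U) → 1
  ρ[b/f]((T ⋈[h=d] U)) → 1
  σ[a>2](ρ[b/f]((T ⋈[h=d] U))) → 1
  π[h](σ[a>2](ρ[b/f]((T ⋈[h=d] U)))) → 1
E2 per-node cardinality:
  T → 3
  U → 5
  (T ⋈[h=d] U) → 1
  ρ[b/f]((T ⋈[h=d] U)) → 1
  σ[a<=2](ρ[b/f]((T ⋈[h=d] U))) → 0
  π[h](σ[a<=2](ρ[b/f]((T ⋈[h=d] U)))) → 0

E1 result:
h
2
E2 result:
h
(0 rows)
Witness: (2,) appears 1× in E1 but 0× in E2.

no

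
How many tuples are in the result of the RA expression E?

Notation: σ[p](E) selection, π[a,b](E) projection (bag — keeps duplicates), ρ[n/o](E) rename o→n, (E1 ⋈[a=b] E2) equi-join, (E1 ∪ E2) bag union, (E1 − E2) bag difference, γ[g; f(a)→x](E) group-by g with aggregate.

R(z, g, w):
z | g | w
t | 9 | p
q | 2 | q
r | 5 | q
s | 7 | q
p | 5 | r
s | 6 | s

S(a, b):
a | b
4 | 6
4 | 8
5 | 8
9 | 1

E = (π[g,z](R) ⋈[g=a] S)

Per-node cardinality:
  R → 6
  π[g,z](R) → 6
  S → 4
  (π[g,z](R) ⋈[g=a] S) → 3

|E| = 3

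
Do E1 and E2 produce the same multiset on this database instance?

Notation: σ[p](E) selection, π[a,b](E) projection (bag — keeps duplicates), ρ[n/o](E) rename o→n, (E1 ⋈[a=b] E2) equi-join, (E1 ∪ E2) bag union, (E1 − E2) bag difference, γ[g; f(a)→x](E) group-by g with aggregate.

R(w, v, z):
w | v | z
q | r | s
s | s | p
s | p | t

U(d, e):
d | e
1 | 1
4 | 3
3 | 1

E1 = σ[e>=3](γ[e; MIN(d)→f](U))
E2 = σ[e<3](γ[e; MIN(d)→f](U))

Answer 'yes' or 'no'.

E1 per-node cardinality:
  U → 3
  γ[e; MIN(d)→f](U) → 2
  σ[e>=3](γ[e; MIN(d)→f](U)) → 1
E2 per-node cardinality:
  U → 3
  γ[e; MIN(d)→f](U) → 2
  σ[e<3](γ[e; MIN(d)→f](U)) → 1

E1 result:
e | f
3 | 4
E2 result:
e | f
1 | 1
Witness: (1, 1) appears 0× in E1 but 1× in E2.

no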